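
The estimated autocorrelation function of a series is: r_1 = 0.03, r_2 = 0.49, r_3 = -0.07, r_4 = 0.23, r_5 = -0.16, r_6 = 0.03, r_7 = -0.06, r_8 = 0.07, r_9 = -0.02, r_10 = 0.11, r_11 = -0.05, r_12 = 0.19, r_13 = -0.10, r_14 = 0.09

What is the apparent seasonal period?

2

The largest autocorrelation is r_2 = 0.49, with weaker echoes at lags 4 (0.23) and 12 (0.19); the remaining lags stay at or below 0.11.
The dominant spike at lag 2 indicates a seasonal period of 2.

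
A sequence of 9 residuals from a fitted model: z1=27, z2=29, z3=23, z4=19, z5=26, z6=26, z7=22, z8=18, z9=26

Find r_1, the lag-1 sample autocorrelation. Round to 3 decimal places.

0.045

Mean z̄ = (27 + 29 + 23 + 19 + 26 + 26 + 22 + 18 + 26)/9 = 24.0000
Numerator Σ_{t=1}^{8}(z_t−z̄)(z_{t+1}−z̄) = 5.0000
Denominator Σ(z_t−z̄)² = 112.0000
r_1 = 5.0000 / 112.0000 = 0.045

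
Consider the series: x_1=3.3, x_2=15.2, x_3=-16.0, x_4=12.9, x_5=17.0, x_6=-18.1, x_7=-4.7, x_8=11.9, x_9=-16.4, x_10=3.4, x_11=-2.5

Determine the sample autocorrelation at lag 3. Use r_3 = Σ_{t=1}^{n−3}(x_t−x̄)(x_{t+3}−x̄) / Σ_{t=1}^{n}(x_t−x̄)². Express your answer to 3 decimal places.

Mean x̄ = (3.3 + 15.2 − 16.0 + 12.9 + 17.0 − 18.1 − 4.7 + 11.9 − 16.4 + 3.4 − 2.5)/11 = 0.5455
Numerator Σ_{t=1}^{8}(x_t−x̄)(x_{t+3}−x̄) = 972.0938
Denominator Σ(x_t−x̄)² = 1728.1473
r_3 = 972.0938 / 1728.1473 = 0.563

0.563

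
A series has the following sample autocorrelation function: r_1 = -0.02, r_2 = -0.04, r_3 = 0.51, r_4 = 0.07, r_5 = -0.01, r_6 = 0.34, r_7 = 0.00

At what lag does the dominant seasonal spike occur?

The largest autocorrelation is r_3 = 0.51, with a weaker echo at lag 6 (0.34); the remaining lags stay at or below 0.07.
The dominant spike at lag 3 indicates a seasonal period of 3.

3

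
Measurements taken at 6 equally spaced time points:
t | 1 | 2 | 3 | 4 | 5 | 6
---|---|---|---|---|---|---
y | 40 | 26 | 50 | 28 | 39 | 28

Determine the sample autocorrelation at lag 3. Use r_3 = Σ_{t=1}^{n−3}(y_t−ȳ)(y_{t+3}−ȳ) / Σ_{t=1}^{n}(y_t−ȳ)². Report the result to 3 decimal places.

Mean ȳ = (40 + 26 + 50 + 28 + 39 + 28)/6 = 35.1667
Deviations from mean: 4.8333, -9.1667, 14.8333, -7.1667, 3.8333, -7.1667
Numerator Σ_{t=1}^{3}(y_t−ȳ)(y_{t+3}−ȳ) = -176.0833
Denominator Σ(y_t−ȳ)² = 444.8333
r_3 = -176.0833 / 444.8333 = -0.396

-0.396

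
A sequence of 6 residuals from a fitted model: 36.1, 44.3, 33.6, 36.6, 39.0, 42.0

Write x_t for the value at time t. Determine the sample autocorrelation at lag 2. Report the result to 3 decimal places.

-0.097

Mean x̄ = (36.1 + 44.3 + 33.6 + 36.6 + 39.0 + 42.0)/6 = 38.6000
Numerator Σ_{t=1}^{4}(x_t−x̄)(x_{t+2}−x̄) = -7.7000
Denominator Σ(x_t−x̄)² = 79.4600
r_2 = -7.7000 / 79.4600 = -0.097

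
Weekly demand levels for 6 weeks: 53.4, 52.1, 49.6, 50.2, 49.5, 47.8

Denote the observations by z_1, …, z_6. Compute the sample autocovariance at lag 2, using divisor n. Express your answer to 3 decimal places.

-0.245

Mean z̄ = (53.4 + 52.1 + 49.6 + 50.2 + 49.5 + 47.8)/6 = 50.4333
Σ_{t=1}^{4}(z_t−z̄)(z_{t+2}−z̄) = -1.4689
γ_2 = -1.4689 / 6 = -0.245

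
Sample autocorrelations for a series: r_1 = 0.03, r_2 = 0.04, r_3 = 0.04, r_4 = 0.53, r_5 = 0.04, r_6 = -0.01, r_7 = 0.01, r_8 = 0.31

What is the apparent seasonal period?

4

The largest autocorrelation is r_4 = 0.53, with a weaker echo at lag 8 (0.31); the remaining lags stay at or below 0.04.
The dominant spike at lag 4 indicates a seasonal period of 4.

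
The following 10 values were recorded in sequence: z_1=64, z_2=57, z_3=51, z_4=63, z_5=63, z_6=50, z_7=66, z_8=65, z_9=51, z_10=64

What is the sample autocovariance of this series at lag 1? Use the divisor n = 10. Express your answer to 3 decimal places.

-15.276

Mean z̄ = (64 + 57 + 51 + 63 + 63 + 50 + 66 + 65 + 51 + 64)/10 = 59.4000
Σ_{t=1}^{9}(z_t−z̄)(z_{t+1}−z̄) = -152.7600
γ_1 = -152.7600 / 10 = -15.276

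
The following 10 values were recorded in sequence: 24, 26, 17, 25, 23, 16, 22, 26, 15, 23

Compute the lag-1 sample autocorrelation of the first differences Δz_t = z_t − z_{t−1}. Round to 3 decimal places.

First differences Δz: 2, -9, 8, -2, -7, 6, 4, -11, 8
Mean of differences = -0.1111
Numerator Σ(Δz_t−Δz̄)(Δz_{t+1}−Δz̄) = -243.2346
Denominator Σ(Δz_t−Δz̄)² = 438.8889
r_1(Δz) = -243.2346 / 438.8889 = -0.554

-0.554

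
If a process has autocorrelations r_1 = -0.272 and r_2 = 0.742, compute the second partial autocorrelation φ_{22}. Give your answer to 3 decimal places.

0.721

φ_{22} = (r_2 − r_1²) / (1 − r_1²)
r_1² = (-0.272)² = 0.073984
Numerator = 0.742 − 0.0740 = 0.6680; denominator = 1 − 0.0740 = 0.9260
φ_{22} = 0.6680 / 0.9260 = 0.721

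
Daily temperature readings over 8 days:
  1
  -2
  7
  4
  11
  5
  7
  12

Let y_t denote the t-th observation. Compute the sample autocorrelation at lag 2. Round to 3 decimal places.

0.114

Mean ȳ = (1 − 2 + 7 + 4 + 11 + 5 + 7 + 12)/8 = 5.6250
Σ(y_t−ȳ)(y_{t+2}−ȳ) = (-6.3594) + (12.3906) + (7.3906) + (1.0156) + (7.3906) + (-3.9844) = 17.8438
Denominator Σ(y_t−ȳ)² = 155.8750
r_2 = 17.8438 / 155.8750 = 0.114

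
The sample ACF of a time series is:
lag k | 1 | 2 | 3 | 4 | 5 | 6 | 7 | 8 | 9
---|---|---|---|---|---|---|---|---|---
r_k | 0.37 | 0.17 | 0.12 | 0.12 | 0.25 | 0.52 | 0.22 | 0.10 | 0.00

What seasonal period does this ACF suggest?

The largest autocorrelation is r_6 = 0.52; the remaining lags stay at or below 0.37. The elevated value at lag 1 (0.37), dropping to 0.17 at lag 2, reflects decaying short-term dependence rather than seasonality.
The dominant spike at lag 6 indicates a seasonal period of 6.

6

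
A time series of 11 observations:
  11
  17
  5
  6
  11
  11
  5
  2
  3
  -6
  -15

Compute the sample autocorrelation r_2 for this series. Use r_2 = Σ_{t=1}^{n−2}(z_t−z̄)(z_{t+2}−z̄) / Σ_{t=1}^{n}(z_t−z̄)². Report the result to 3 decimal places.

Mean z̄ = (11 + 17 + 5 + 6 + 11 + 11 + 5 + 2 + 3 − 6 − 15)/11 = 4.5455
Numerator Σ_{t=1}^{9}(z_t−z̄)(z_{t+2}−z̄) = 76.2231
Denominator Σ(z_t−z̄)² = 784.7273
r_2 = 76.2231 / 784.7273 = 0.097

0.097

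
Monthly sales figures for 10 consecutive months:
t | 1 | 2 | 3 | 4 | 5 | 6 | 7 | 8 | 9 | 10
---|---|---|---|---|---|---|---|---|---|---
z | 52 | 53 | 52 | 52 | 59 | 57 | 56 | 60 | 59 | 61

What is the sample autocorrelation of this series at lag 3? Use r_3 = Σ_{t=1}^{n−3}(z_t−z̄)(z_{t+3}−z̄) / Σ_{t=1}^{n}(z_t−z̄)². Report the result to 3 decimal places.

Mean z̄ = (52 + 53 + 52 + 52 + 59 + 57 + 56 + 60 + 59 + 61)/10 = 56.1000
Numerator Σ_{t=1}^{7}(z_t−z̄)(z_{t+3}−z̄) = 17.9700
Denominator Σ(z_t−z̄)² = 116.9000
r_3 = 17.9700 / 116.9000 = 0.154

0.154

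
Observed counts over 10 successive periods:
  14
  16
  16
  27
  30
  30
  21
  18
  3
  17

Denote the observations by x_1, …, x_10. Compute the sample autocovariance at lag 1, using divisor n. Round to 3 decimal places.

Mean x̄ = (14 + 16 + 16 + 27 + 30 + 30 + 21 + 18 + 3 + 17)/10 = 19.2000
Σ_{t=1}^{9}(x_t−x̄)(x_{t+1}−x̄) = 275.1600
γ_1 = 275.1600 / 10 = 27.516

27.516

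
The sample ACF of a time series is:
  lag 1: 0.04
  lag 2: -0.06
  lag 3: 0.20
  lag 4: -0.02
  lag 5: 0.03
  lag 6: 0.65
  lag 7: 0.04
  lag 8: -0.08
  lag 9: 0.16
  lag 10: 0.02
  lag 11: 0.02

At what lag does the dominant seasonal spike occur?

6

The largest autocorrelation is r_6 = 0.65; the remaining lags stay at or below 0.20.
The dominant spike at lag 6 indicates a seasonal period of 6.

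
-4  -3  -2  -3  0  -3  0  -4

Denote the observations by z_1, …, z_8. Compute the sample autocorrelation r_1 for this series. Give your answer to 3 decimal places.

-0.434

Mean z̄ = (-4 − 3 − 2 − 3 + 0 − 3 + 0 − 4)/8 = -2.3750
Deviations from mean: -1.6250, -0.6250, 0.3750, -0.6250, 2.3750, -0.6250, 2.3750, -1.6250
Σ(z_t−z̄)(z_{t+1}−z̄) = (1.0156) + (-0.2344) + (-0.2344) + (-1.4844) + (-1.4844) + (-1.4844) + (-3.8594) = -7.7656
Denominator Σ(z_t−z̄)² = 17.8750
r_1 = -7.7656 / 17.8750 = -0.434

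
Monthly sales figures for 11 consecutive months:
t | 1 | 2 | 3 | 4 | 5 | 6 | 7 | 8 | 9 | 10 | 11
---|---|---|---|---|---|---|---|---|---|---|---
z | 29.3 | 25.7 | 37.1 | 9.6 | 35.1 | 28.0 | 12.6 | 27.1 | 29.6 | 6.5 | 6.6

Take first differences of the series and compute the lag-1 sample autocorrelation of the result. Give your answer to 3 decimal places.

-0.561

First differences Δz: -3.6, 11.4, -27.5, 25.5, -7.1, -15.4, 14.5, 2.5, -23.1, 0.1
Mean of differences = -2.2700
Numerator Σ(Δz_t−Δz̄)(Δz_{t+1}−Δz̄) = -1423.3469
Denominator Σ(Δz_t−Δz̄)² = 2535.5810
r_1(Δz) = -1423.3469 / 2535.5810 = -0.561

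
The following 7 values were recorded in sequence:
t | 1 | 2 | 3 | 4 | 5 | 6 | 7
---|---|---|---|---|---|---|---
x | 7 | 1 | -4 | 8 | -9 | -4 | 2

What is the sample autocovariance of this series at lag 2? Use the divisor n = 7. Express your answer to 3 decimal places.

Mean x̄ = (7 + 1 − 4 + 8 − 9 − 4 + 2)/7 = 0.1429
Σ_{t=1}^{5}(x_t−x̄)(x_{t+2}−x̄) = -33.3265
γ_2 = -33.3265 / 7 = -4.761

-4.761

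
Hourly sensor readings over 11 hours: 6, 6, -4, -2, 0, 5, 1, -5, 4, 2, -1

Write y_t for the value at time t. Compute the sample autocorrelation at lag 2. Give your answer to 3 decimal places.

-0.545

Mean ȳ = (6 + 6 − 4 − 2 + 0 + 5 + 1 − 5 + 4 + 2 − 1)/11 = 1.0909
Numerator Σ_{t=1}^{9}(y_t−ȳ)(y_{t+2}−ȳ) = -82.2893
Denominator Σ(y_t−ȳ)² = 150.9091
r_2 = -82.2893 / 150.9091 = -0.545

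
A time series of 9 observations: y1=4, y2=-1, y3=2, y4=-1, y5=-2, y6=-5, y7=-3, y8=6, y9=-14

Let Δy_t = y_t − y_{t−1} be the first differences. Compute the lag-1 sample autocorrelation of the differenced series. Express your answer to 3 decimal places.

First differences Δy: -5, 3, -3, -1, -3, 2, 9, -20
Mean of differences = -2.2500
Numerator Σ(Δy_t−Δȳ)(Δy_{t+1}−Δȳ) = -175.3125
Denominator Σ(Δy_t−Δȳ)² = 497.5000
r_1(Δy) = -175.3125 / 497.5000 = -0.352

-0.352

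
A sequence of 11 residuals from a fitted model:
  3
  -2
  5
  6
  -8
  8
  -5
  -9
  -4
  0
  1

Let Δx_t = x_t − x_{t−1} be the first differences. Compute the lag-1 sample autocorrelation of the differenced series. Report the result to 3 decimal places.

First differences Δx: -5, 7, 1, -14, 16, -13, -4, 5, 4, 1
Mean of differences = -0.2000
Numerator Σ(Δx_t−Δx̄)(Δx_{t+1}−Δx̄) = -417.6400
Denominator Σ(Δx_t−Δx̄)² = 753.6000
r_1(Δx) = -417.6400 / 753.6000 = -0.554

-0.554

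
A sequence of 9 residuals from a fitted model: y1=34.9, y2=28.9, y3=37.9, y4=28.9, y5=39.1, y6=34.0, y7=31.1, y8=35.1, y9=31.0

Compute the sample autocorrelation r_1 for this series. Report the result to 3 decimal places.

-0.719

Mean ȳ = (34.9 + 28.9 + 37.9 + 28.9 + 39.1 + 34.0 + 31.1 + 35.1 + 31.0)/9 = 33.4333
Numerator Σ_{t=1}^{8}(y_t−ȳ)(y_{t+1}−ȳ) = -78.8911
Denominator Σ(y_t−ȳ)² = 109.7800
r_1 = -78.8911 / 109.7800 = -0.719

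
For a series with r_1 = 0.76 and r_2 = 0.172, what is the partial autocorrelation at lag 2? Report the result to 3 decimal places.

φ_{22} = (r_2 − r_1²) / (1 − r_1²)
r_1² = (0.76)² = 0.5776
Numerator = 0.172 − 0.5776 = -0.4056; denominator = 1 − 0.5776 = 0.4224
φ_{22} = -0.4056 / 0.4224 = -0.960

-0.960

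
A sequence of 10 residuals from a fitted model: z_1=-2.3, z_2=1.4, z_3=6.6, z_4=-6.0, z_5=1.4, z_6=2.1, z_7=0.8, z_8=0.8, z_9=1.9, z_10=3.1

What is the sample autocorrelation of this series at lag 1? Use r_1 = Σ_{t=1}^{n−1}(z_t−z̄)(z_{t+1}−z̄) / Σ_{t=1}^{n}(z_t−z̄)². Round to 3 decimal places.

Mean z̄ = (-2.3 + 1.4 + 6.6 − 6.0 + 1.4 + 2.1 + 0.8 + 0.8 + 1.9 + 3.1)/10 = 0.9800
Numerator Σ_{t=1}^{9}(z_t−z̄)(z_{t+1}−z̄) = -39.0904
Denominator Σ(z_t−z̄)² = 98.0760
r_1 = -39.0904 / 98.0760 = -0.399

-0.399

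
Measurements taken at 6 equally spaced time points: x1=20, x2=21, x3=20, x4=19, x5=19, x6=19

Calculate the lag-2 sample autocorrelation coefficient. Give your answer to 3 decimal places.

-0.167

Mean x̄ = (20 + 21 + 20 + 19 + 19 + 19)/6 = 19.6667
Σ(x_t−x̄)(x_{t+2}−x̄) = (0.1111) + (-0.8889) + (-0.2222) + (0.4444) = -0.5556
Denominator Σ(x_t−x̄)² = 3.3333
r_2 = -0.5556 / 3.3333 = -0.167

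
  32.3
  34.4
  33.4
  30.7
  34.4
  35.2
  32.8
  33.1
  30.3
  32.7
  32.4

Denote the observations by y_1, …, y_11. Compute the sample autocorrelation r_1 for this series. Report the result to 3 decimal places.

-0.055

Mean ȳ = (32.3 + 34.4 + 33.4 + 30.7 + 34.4 + 35.2 + 32.8 + 33.1 + 30.3 + 32.7 + 32.4)/11 = 32.8818
Numerator Σ_{t=1}^{10}(y_t−ȳ)(y_{t+1}−ȳ) = -1.2340
Denominator Σ(y_t−ȳ)² = 22.3364
r_1 = -1.2340 / 22.3364 = -0.055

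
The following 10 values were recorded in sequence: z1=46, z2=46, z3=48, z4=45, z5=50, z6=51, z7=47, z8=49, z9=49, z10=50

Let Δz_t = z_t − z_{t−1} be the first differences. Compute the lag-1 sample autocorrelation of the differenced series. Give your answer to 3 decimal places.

First differences Δz: 0, 2, -3, 5, 1, -4, 2, 0, 1
Mean of differences = 0.4444
Numerator Σ(Δz_t−Δz̄)(Δz_{t+1}−Δz̄) = -29.5309
Denominator Σ(Δz_t−Δz̄)² = 58.2222
r_1(Δz) = -29.5309 / 58.2222 = -0.507

-0.507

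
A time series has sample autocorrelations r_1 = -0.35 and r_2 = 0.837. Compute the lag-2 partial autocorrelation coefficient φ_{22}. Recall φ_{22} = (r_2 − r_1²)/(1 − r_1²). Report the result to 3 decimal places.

0.814

φ_{22} = (r_2 − r_1²) / (1 − r_1²)
r_1² = (-0.35)² = 0.1225
Numerator = 0.837 − 0.1225 = 0.7145; denominator = 1 − 0.1225 = 0.8775
φ_{22} = 0.7145 / 0.8775 = 0.814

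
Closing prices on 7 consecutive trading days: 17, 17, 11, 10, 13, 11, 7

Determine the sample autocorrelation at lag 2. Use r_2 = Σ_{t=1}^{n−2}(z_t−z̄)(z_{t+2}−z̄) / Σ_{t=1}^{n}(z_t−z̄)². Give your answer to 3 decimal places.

-0.228

Mean z̄ = (17 + 17 + 11 + 10 + 13 + 11 + 7)/7 = 12.2857
Deviations from mean: 4.7143, 4.7143, -1.2857, -2.2857, 0.7143, -1.2857, -5.2857
Σ(z_t−z̄)(z_{t+2}−z̄) = (-6.0612) + (-10.7755) + (-0.9184) + (2.9388) + (-3.7755) = -18.5918
Denominator Σ(z_t−z̄)² = 81.4286
r_2 = -18.5918 / 81.4286 = -0.228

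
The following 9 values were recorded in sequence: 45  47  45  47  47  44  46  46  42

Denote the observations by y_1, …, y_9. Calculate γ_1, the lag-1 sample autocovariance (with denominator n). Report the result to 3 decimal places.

Mean ȳ = (45 + 47 + 45 + 47 + 47 + 44 + 46 + 46 + 42)/9 = 45.4444
Σ_{t=1}^{8}(y_t−ȳ)(y_{t+1}−ȳ) = -4.3086
γ_1 = -4.3086 / 9 = -0.479

-0.479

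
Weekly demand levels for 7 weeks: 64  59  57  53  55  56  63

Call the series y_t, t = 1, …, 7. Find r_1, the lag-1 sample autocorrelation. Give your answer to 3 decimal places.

Mean ȳ = (64 + 59 + 57 + 53 + 55 + 56 + 63)/7 = 58.1429
Deviations from mean: 5.8571, 0.8571, -1.1429, -5.1429, -3.1429, -2.1429, 4.8571
Numerator Σ_{t=1}^{6}(y_t−ȳ)(y_{t+1}−ȳ) = 22.4082
Denominator Σ(y_t−ȳ)² = 100.8571
r_1 = 22.4082 / 100.8571 = 0.222

0.222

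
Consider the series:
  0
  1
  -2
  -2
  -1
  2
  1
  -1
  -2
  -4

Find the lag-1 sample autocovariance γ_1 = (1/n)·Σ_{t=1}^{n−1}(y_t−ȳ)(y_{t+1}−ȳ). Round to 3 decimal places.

0.916

Mean ȳ = (0 + 1 − 2 − 2 − 1 + 2 + 1 − 1 − 2 − 4)/10 = -0.8000
Σ_{t=1}^{9}(y_t−ȳ)(y_{t+1}−ȳ) = 9.1600
γ_1 = 9.1600 / 10 = 0.916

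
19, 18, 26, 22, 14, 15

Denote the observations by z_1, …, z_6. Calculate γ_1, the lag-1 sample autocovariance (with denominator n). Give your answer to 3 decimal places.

3.167

Mean z̄ = (19 + 18 + 26 + 22 + 14 + 15)/6 = 19.0000
Deviations: 0.0000, -1.0000, 7.0000, 3.0000, -5.0000, -4.0000
Σ_{t=1}^{5}(z_t−z̄)(z_{t+1}−z̄) = 19.0000
γ_1 = 19.0000 / 6 = 3.167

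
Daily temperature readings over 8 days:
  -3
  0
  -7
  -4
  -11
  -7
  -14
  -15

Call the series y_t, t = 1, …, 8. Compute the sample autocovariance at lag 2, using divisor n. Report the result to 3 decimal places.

Mean ȳ = (-3 + 0 − 7 − 4 − 11 − 7 − 14 − 15)/8 = -7.6250
Deviations: 4.6250, 7.6250, 0.6250, 3.6250, -3.3750, 0.6250, -6.3750, -7.3750
Σ_{t=1}^{6}(y_t−ȳ)(y_{t+2}−ȳ) = 47.5938
γ_2 = 47.5938 / 8 = 5.949

5.949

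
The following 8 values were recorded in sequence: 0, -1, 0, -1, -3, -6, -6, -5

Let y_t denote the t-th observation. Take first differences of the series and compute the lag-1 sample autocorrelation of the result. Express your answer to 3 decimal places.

0.143

First differences Δy: -1, 1, -1, -2, -3, 0, 1
Mean of differences = -0.7143
Numerator Σ(Δy_t−Δȳ)(Δy_{t+1}−Δȳ) = 1.9184
Denominator Σ(Δy_t−Δȳ)² = 13.4286
r_1(Δy) = 1.9184 / 13.4286 = 0.143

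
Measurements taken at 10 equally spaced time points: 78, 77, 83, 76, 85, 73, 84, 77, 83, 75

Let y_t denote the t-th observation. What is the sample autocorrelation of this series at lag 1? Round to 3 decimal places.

-0.839

Mean ȳ = (78 + 77 + 83 + 76 + 85 + 73 + 84 + 77 + 83 + 75)/10 = 79.1000
Numerator Σ_{t=1}^{9}(y_t−ȳ)(y_{t+1}−ȳ) = -136.6100
Denominator Σ(y_t−ȳ)² = 162.9000
r_1 = -136.6100 / 162.9000 = -0.839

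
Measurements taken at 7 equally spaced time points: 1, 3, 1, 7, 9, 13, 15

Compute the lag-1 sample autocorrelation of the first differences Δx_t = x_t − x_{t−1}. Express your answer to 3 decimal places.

First differences Δx: 2, -2, 6, 2, 4, 2
Mean of differences = 2.3333
Numerator Σ(Δx_t−Δx̄)(Δx_{t+1}−Δx̄) = -16.7778
Denominator Σ(Δx_t−Δx̄)² = 35.3333
r_1(Δx) = -16.7778 / 35.3333 = -0.475

-0.475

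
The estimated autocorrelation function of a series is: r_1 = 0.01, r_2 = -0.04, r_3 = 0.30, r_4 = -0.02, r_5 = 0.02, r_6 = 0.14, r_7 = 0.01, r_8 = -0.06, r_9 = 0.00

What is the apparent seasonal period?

The largest autocorrelation is r_3 = 0.30; the remaining lags stay at or below 0.14.
The dominant spike at lag 3 indicates a seasonal period of 3.

3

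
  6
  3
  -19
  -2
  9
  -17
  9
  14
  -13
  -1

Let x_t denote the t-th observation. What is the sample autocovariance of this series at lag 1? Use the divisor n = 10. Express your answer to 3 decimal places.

Mean x̄ = (6 + 3 − 19 − 2 + 9 − 17 + 9 + 14 − 13 − 1)/10 = -1.1000
Σ_{t=1}^{9}(x_t−x̄)(x_{t+1}−x̄) = -386.8100
γ_1 = -386.8100 / 10 = -38.681

-38.681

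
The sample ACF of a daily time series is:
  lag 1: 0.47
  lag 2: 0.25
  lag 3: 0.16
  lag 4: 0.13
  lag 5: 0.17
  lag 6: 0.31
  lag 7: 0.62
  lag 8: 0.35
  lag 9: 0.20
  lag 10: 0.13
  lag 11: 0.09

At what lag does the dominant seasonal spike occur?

The largest autocorrelation is r_7 = 0.62; the remaining lags stay at or below 0.47. The elevated value at lag 1 (0.47), dropping to 0.25 at lag 2, reflects decaying short-term dependence rather than seasonality.
The dominant spike at lag 7 indicates a seasonal period of 7.

7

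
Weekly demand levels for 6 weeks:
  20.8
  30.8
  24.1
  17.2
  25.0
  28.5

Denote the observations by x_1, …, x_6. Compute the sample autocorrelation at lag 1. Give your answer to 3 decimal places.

Mean x̄ = (20.8 + 30.8 + 24.1 + 17.2 + 25.0 + 28.5)/6 = 24.4000
Deviations from mean: -3.6000, 6.4000, -0.3000, -7.2000, 0.6000, 4.1000
Numerator Σ_{t=1}^{5}(x_t−x̄)(x_{t+1}−x̄) = -24.6600
Denominator Σ(x_t−x̄)² = 123.0200
r_1 = -24.6600 / 123.0200 = -0.200

-0.200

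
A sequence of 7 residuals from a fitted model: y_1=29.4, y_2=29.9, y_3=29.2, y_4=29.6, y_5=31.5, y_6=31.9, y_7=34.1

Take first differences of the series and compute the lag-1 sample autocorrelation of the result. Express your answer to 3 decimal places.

-0.070

First differences Δy: 0.5, -0.7, 0.4, 1.9, 0.4, 2.2
Mean of differences = 0.7833
Numerator Σ(Δy_t−Δȳ)(Δy_{t+1}−Δȳ) = -0.4103
Denominator Σ(Δy_t−Δȳ)² = 5.8283
r_1(Δy) = -0.4103 / 5.8283 = -0.070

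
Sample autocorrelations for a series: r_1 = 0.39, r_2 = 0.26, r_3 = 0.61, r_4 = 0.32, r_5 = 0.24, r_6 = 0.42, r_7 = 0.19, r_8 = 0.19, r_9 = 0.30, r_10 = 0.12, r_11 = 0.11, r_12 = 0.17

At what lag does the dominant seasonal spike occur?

3

The largest autocorrelation is r_3 = 0.61, with a weaker echo at lag 6 (0.42); the remaining lags stay at or below 0.39. The elevated value at lag 1 (0.39), dropping to 0.26 at lag 2, reflects decaying short-term dependence rather than seasonality.
The dominant spike at lag 3 indicates a seasonal period of 3.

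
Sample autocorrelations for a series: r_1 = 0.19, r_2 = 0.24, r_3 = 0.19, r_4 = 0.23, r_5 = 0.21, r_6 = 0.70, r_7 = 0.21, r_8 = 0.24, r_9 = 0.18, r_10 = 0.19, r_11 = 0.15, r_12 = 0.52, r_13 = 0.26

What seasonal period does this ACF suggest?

6

The largest autocorrelation is r_6 = 0.70, with a weaker echo at lag 12 (0.52); the remaining lags stay at or below 0.26.
The dominant spike at lag 6 indicates a seasonal period of 6.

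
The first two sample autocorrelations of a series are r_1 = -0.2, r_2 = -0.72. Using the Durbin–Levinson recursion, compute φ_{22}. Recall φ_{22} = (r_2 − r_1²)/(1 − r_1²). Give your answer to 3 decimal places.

φ_{22} = (r_2 − r_1²) / (1 − r_1²)
r_1² = (-0.2)² = 0.04
Numerator = -0.72 − 0.0400 = -0.7600; denominator = 1 − 0.0400 = 0.9600
φ_{22} = -0.7600 / 0.9600 = -0.792

-0.792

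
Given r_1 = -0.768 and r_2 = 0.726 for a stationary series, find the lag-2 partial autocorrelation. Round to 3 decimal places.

φ_{22} = (r_2 − r_1²) / (1 − r_1²)
r_1² = (-0.768)² = 0.589824
Numerator = 0.726 − 0.5898 = 0.1362; denominator = 1 − 0.5898 = 0.4102
φ_{22} = 0.1362 / 0.4102 = 0.332

0.332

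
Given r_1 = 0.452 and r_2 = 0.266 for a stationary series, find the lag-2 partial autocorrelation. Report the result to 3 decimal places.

0.078

φ_{22} = (r_2 − r_1²) / (1 − r_1²)
r_1² = (0.452)² = 0.204304
Numerator = 0.266 − 0.2043 = 0.0617; denominator = 1 − 0.2043 = 0.7957
φ_{22} = 0.0617 / 0.7957 = 0.078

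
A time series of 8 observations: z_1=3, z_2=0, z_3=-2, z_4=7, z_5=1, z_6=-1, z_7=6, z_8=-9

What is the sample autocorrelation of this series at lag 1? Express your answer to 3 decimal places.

-0.423

Mean z̄ = (3 + 0 − 2 + 7 + 1 − 1 + 6 − 9)/8 = 0.6250
Deviations from mean: 2.3750, -0.6250, -2.6250, 6.3750, 0.3750, -1.6250, 5.3750, -9.6250
Σ(z_t−z̄)(z_{t+1}−z̄) = (-1.4844) + (1.6406) + (-16.7344) + (2.3906) + (-0.6094) + (-8.7344) + (-51.7344) = -75.2656
Denominator Σ(z_t−z̄)² = 177.8750
r_1 = -75.2656 / 177.8750 = -0.423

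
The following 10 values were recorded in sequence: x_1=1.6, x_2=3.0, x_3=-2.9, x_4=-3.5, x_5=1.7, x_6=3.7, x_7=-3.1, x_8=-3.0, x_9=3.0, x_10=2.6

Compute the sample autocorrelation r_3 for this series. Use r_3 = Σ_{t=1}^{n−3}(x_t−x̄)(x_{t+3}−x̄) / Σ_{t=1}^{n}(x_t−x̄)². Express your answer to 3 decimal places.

Mean x̄ = (1.6 + 3.0 − 2.9 − 3.5 + 1.7 + 3.7 − 3.1 − 3.0 + 3.0 + 2.6)/10 = 0.3100
Numerator Σ_{t=1}^{7}(x_t−x̄)(x_{t+3}−x̄) = -2.3563
Denominator Σ(x_t−x̄)² = 82.2090
r_3 = -2.3563 / 82.2090 = -0.029

-0.029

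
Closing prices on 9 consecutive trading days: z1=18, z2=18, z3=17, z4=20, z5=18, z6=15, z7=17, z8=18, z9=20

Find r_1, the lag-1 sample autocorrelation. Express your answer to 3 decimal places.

0.035

Mean z̄ = (18 + 18 + 17 + 20 + 18 + 15 + 17 + 18 + 20)/9 = 17.8889
Numerator Σ_{t=1}^{8}(z_t−z̄)(z_{t+1}−z̄) = 0.6543
Denominator Σ(z_t−z̄)² = 18.8889
r_1 = 0.6543 / 18.8889 = 0.035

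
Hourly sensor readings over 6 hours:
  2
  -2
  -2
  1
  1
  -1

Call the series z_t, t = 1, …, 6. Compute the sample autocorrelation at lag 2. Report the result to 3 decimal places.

Mean z̄ = (2 − 2 − 2 + 1 + 1 − 1)/6 = -0.1667
Σ(z_t−z̄)(z_{t+2}−z̄) = (-3.9722) + (-2.1389) + (-2.1389) + (-0.9722) = -9.2222
Denominator Σ(z_t−z̄)² = 14.8333
r_2 = -9.2222 / 14.8333 = -0.622

-0.622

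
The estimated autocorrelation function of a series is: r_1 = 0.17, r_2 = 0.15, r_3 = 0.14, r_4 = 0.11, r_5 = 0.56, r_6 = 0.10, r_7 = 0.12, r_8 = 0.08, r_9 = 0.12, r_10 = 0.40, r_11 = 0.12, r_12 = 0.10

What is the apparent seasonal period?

The largest autocorrelation is r_5 = 0.56, with a weaker echo at lag 10 (0.40); the remaining lags stay at or below 0.17.
The dominant spike at lag 5 indicates a seasonal period of 5.

5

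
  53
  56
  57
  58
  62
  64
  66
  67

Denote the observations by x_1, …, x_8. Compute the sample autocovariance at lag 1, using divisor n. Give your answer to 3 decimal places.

14.342

Mean x̄ = (53 + 56 + 57 + 58 + 62 + 64 + 66 + 67)/8 = 60.3750
Σ_{t=1}^{7}(x_t−x̄)(x_{t+1}−x̄) = 114.7344
γ_1 = 114.7344 / 8 = 14.342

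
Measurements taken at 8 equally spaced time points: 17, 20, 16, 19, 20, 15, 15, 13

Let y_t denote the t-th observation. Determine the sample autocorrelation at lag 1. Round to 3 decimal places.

0.157

Mean ȳ = (17 + 20 + 16 + 19 + 20 + 15 + 15 + 13)/8 = 16.8750
Deviations from mean: 0.1250, 3.1250, -0.8750, 2.1250, 3.1250, -1.8750, -1.8750, -3.8750
Σ(y_t−ȳ)(y_{t+1}−ȳ) = (0.3906) + (-2.7344) + (-1.8594) + (6.6406) + (-5.8594) + (3.5156) + (7.2656) = 7.3594
Denominator Σ(y_t−ȳ)² = 46.8750
r_1 = 7.3594 / 46.8750 = 0.157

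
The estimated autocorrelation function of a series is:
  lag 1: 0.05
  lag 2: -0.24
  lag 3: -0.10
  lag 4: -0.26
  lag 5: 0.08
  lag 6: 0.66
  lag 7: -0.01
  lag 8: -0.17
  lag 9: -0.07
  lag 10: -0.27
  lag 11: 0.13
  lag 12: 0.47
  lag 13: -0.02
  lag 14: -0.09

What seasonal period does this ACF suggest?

The largest autocorrelation is r_6 = 0.66, with a weaker echo at lag 12 (0.47); the remaining lags stay at or below 0.13.
The dominant spike at lag 6 indicates a seasonal period of 6.

6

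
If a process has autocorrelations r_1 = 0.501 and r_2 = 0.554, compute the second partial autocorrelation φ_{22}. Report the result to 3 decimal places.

φ_{22} = (r_2 − r_1²) / (1 − r_1²)
r_1² = (0.501)² = 0.251001
Numerator = 0.554 − 0.2510 = 0.3030; denominator = 1 − 0.2510 = 0.7490
φ_{22} = 0.3030 / 0.7490 = 0.405

0.405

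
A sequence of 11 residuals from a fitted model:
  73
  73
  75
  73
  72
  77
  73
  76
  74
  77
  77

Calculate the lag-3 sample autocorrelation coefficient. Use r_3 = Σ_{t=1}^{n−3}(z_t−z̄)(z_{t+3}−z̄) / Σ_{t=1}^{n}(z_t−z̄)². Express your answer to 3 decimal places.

Mean z̄ = (73 + 73 + 75 + 73 + 72 + 77 + 73 + 76 + 74 + 77 + 77)/11 = 74.5455
Numerator Σ_{t=1}^{8}(z_t−z̄)(z_{t+3}−z̄) = 4.5620
Denominator Σ(z_t−z̄)² = 36.7273
r_3 = 4.5620 / 36.7273 = 0.124

0.124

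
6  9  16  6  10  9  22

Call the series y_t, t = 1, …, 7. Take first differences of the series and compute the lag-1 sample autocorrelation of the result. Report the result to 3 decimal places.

First differences Δy: 3, 7, -10, 4, -1, 13
Mean of differences = 2.6667
Numerator Σ(Δy_t−Δȳ)(Δy_{t+1}−Δȳ) = -113.1111
Denominator Σ(Δy_t−Δȳ)² = 301.3333
r_1(Δy) = -113.1111 / 301.3333 = -0.375

-0.375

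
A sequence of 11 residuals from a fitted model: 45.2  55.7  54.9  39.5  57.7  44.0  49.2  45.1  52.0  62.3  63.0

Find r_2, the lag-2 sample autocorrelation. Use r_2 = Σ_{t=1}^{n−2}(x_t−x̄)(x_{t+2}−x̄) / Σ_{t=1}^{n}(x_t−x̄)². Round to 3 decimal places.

0.020

Mean x̄ = (45.2 + 55.7 + 54.9 + 39.5 + 57.7 + 44.0 + 49.2 + 45.1 + 52.0 + 62.3 + 63.0)/11 = 51.6909
Numerator Σ_{t=1}^{9}(x_t−x̄)(x_{t+2}−x̄) = 11.8626
Denominator Σ(x_t−x̄)² = 602.5691
r_2 = 11.8626 / 602.5691 = 0.020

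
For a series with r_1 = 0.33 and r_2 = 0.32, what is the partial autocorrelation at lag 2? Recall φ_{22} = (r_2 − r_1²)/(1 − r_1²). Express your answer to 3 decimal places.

φ_{22} = (r_2 − r_1²) / (1 − r_1²)
r_1² = (0.33)² = 0.1089
Numerator = 0.32 − 0.1089 = 0.2111; denominator = 1 − 0.1089 = 0.8911
φ_{22} = 0.2111 / 0.8911 = 0.237

0.237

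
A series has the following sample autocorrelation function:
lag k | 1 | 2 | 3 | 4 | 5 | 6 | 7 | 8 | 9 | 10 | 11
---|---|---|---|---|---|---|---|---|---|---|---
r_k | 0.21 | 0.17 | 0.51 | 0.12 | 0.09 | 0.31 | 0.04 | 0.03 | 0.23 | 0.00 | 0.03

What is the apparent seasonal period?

The largest autocorrelation is r_3 = 0.51, with weaker echoes at lags 6 (0.31) and 9 (0.23); the remaining lags stay at or below 0.21. The elevated value at lag 1 (0.21), dropping to 0.17 at lag 2, reflects decaying short-term dependence rather than seasonality.
The dominant spike at lag 3 indicates a seasonal period of 3.

3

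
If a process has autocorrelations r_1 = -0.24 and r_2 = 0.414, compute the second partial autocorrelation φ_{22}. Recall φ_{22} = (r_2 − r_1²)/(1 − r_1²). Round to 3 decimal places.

φ_{22} = (r_2 − r_1²) / (1 − r_1²)
r_1² = (-0.24)² = 0.0576
Numerator = 0.414 − 0.0576 = 0.3564; denominator = 1 − 0.0576 = 0.9424
φ_{22} = 0.3564 / 0.9424 = 0.378

0.378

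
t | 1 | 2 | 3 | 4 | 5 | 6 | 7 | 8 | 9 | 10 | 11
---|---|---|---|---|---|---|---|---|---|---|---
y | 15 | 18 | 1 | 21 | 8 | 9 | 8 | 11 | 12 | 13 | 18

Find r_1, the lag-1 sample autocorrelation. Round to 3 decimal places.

Mean ȳ = (15 + 18 + 1 + 21 + 8 + 9 + 8 + 11 + 12 + 13 + 18)/11 = 12.1818
Numerator Σ_{t=1}^{10}(y_t−ȳ)(y_{t+1}−ȳ) = -147.7603
Denominator Σ(y_t−ȳ)² = 325.6364
r_1 = -147.7603 / 325.6364 = -0.454

-0.454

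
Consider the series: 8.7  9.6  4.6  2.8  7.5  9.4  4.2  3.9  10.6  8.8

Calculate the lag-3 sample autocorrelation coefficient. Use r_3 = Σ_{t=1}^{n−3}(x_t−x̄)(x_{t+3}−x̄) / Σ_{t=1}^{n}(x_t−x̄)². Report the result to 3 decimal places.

0.031

Mean x̄ = (8.7 + 9.6 + 4.6 + 2.8 + 7.5 + 9.4 + 4.2 + 3.9 + 10.6 + 8.8)/10 = 7.0100
Σ(x_t−x̄)(x_{t+3}−x̄) = (-7.1149) + (1.2691) + (-5.7599) + (11.8301) + (-1.5239) + (8.5801) + (-5.0299) = 2.2507
Denominator Σ(x_t−x̄)² = 72.7090
r_3 = 2.2507 / 72.7090 = 0.031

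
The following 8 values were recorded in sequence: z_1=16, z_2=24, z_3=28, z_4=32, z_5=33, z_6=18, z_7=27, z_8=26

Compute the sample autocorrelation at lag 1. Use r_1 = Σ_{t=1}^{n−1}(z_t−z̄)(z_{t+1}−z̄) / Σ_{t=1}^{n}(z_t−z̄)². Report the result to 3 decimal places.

Mean z̄ = (16 + 24 + 28 + 32 + 33 + 18 + 27 + 26)/8 = 25.5000
Deviations from mean: -9.5000, -1.5000, 2.5000, 6.5000, 7.5000, -7.5000, 1.5000, 0.5000
Σ(z_t−z̄)(z_{t+1}−z̄) = (14.2500) + (-3.7500) + (16.2500) + (48.7500) + (-56.2500) + (-11.2500) + (0.7500) = 8.7500
Denominator Σ(z_t−z̄)² = 256.0000
r_1 = 8.7500 / 256.0000 = 0.034

0.034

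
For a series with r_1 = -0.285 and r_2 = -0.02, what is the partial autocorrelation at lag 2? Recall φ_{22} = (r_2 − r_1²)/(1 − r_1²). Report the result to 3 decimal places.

-0.110

φ_{22} = (r_2 − r_1²) / (1 − r_1²)
r_1² = (-0.285)² = 0.081225
Numerator = -0.02 − 0.0812 = -0.1012; denominator = 1 − 0.0812 = 0.9188
φ_{22} = -0.1012 / 0.9188 = -0.110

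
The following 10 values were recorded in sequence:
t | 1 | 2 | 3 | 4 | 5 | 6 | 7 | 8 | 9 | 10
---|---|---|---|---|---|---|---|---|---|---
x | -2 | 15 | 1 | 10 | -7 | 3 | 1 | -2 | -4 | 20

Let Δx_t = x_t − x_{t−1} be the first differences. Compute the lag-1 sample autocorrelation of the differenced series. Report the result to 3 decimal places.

First differences Δx: 17, -14, 9, -17, 10, -2, -3, -2, 24
Mean of differences = 2.4444
Numerator Σ(Δx_t−Δx̄)(Δx_{t+1}−Δx̄) = -702.5309
Denominator Σ(Δx_t−Δx̄)² = 1494.2222
r_1(Δx) = -702.5309 / 1494.2222 = -0.470

-0.470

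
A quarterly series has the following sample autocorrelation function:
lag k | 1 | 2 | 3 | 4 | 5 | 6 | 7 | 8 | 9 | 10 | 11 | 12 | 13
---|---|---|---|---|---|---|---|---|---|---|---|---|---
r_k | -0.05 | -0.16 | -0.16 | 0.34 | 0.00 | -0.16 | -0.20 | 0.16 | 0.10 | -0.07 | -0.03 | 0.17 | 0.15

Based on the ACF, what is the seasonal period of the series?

The largest autocorrelation is r_4 = 0.34, with weaker echoes at lags 8 (0.16) and 12 (0.17); the remaining lags stay at or below 0.15.
The dominant spike at lag 4 indicates a seasonal period of 4.

4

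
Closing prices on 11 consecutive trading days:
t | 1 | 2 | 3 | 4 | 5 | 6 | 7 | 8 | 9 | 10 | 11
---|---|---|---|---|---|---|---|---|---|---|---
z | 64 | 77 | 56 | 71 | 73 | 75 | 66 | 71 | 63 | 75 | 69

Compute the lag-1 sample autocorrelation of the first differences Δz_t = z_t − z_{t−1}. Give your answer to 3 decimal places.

-0.692

First differences Δz: 13, -21, 15, 2, 2, -9, 5, -8, 12, -6
Mean of differences = 0.5000
Numerator Σ(Δz_t−Δz̄)(Δz_{t+1}−Δz̄) = -824.2500
Denominator Σ(Δz_t−Δz̄)² = 1190.5000
r_1(Δz) = -824.2500 / 1190.5000 = -0.692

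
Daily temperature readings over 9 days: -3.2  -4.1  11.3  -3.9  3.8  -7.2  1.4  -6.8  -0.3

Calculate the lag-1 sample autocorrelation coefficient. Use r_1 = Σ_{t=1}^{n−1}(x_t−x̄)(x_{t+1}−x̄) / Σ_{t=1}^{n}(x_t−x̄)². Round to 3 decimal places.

-0.521

Mean x̄ = (-3.2 − 4.1 + 11.3 − 3.9 + 3.8 − 7.2 + 1.4 − 6.8 − 0.3)/9 = -1.0000
Numerator Σ_{t=1}^{8}(x_t−x̄)(x_{t+1}−x̄) = -143.5200
Denominator Σ(x_t−x̄)² = 275.5200
r_1 = -143.5200 / 275.5200 = -0.521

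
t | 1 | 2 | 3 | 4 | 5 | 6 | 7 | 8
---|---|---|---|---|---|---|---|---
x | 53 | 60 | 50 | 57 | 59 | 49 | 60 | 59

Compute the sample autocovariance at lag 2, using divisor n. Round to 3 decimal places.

-1.645

Mean x̄ = (53 + 60 + 50 + 57 + 59 + 49 + 60 + 59)/8 = 55.8750
Deviations: -2.8750, 4.1250, -5.8750, 1.1250, 3.1250, -6.8750, 4.1250, 3.1250
Σ_{t=1}^{6}(x_t−x̄)(x_{t+2}−x̄) = -13.1563
γ_2 = -13.1563 / 8 = -1.645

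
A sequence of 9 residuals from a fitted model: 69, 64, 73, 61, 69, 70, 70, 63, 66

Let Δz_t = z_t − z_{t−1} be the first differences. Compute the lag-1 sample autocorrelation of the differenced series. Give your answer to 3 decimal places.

First differences Δz: -5, 9, -12, 8, 1, 0, -7, 3
Mean of differences = -0.3750
Numerator Σ(Δz_t−Δz̄)(Δz_{t+1}−Δz̄) = -262.5156
Denominator Σ(Δz_t−Δz̄)² = 371.8750
r_1(Δz) = -262.5156 / 371.8750 = -0.706

-0.706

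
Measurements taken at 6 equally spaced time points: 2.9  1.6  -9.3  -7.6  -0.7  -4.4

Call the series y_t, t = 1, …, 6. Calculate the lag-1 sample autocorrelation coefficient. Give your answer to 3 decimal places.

0.110

Mean ȳ = (2.9 + 1.6 − 9.3 − 7.6 − 0.7 − 4.4)/6 = -2.9167
Deviations from mean: 5.8167, 4.5167, -6.3833, -4.6833, 2.2167, -1.4833
Numerator Σ_{t=1}^{5}(y_t−ȳ)(y_{t+1}−ȳ) = 13.6664
Denominator Σ(y_t−ȳ)² = 124.0283
r_1 = 13.6664 / 124.0283 = 0.110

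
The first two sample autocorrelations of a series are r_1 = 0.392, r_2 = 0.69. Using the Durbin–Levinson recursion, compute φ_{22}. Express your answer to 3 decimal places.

0.634

φ_{22} = (r_2 − r_1²) / (1 − r_1²)
r_1² = (0.392)² = 0.153664
Numerator = 0.69 − 0.1537 = 0.5363; denominator = 1 − 0.1537 = 0.8463
φ_{22} = 0.5363 / 0.8463 = 0.634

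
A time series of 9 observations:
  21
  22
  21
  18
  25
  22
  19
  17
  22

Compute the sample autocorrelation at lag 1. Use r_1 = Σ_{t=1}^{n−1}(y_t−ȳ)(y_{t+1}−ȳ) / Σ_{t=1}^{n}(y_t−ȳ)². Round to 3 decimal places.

Mean ȳ = (21 + 22 + 21 + 18 + 25 + 22 + 19 + 17 + 22)/9 = 20.7778
Numerator Σ_{t=1}^{8}(y_t−ȳ)(y_{t+1}−ȳ) = -6.7160
Denominator Σ(y_t−ȳ)² = 47.5556
r_1 = -6.7160 / 47.5556 = -0.141

-0.141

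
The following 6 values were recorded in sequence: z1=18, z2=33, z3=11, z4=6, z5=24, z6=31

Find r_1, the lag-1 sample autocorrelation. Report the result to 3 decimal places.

Mean z̄ = (18 + 33 + 11 + 6 + 24 + 31)/6 = 20.5000
Σ(z_t−z̄)(z_{t+1}−z̄) = (-31.2500) + (-118.7500) + (137.7500) + (-50.7500) + (36.7500) = -26.2500
Denominator Σ(z_t−z̄)² = 585.5000
r_1 = -26.2500 / 585.5000 = -0.045

-0.045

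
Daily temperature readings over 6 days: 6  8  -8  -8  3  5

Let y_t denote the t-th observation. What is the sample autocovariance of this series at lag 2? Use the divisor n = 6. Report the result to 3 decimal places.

Mean ȳ = (6 + 8 − 8 − 8 + 3 + 5)/6 = 1.0000
Σ_{t=1}^{4}(y_t−ȳ)(y_{t+2}−ȳ) = -162.0000
γ_2 = -162.0000 / 6 = -27.000

-27.000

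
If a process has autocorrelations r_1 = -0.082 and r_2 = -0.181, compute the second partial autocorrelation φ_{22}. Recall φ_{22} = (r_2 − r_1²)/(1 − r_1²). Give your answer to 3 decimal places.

φ_{22} = (r_2 − r_1²) / (1 − r_1²)
r_1² = (-0.082)² = 0.006724
Numerator = -0.181 − 0.0067 = -0.1877; denominator = 1 − 0.0067 = 0.9933
φ_{22} = -0.1877 / 0.9933 = -0.189

-0.189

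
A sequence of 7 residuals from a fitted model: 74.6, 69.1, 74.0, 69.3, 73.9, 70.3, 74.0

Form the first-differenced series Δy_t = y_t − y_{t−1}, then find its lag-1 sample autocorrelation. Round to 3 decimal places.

-0.817

First differences Δy: -5.5, 4.9, -4.7, 4.6, -3.6, 3.7
Mean of differences = -0.1000
Numerator Σ(Δy_t−Δȳ)(Δy_{t+1}−Δȳ) = -101.3700
Denominator Σ(Δy_t−Δȳ)² = 124.1000
r_1(Δy) = -101.3700 / 124.1000 = -0.817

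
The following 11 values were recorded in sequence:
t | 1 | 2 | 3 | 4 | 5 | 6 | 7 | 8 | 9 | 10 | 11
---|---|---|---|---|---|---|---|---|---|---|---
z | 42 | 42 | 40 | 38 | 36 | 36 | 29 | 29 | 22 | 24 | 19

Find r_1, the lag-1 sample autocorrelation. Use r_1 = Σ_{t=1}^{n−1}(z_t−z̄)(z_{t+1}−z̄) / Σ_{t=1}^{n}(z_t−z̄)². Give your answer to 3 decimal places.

Mean z̄ = (42 + 42 + 40 + 38 + 36 + 36 + 29 + 29 + 22 + 24 + 19)/11 = 32.4545
Numerator Σ_{t=1}^{10}(z_t−z̄)(z_{t+1}−z̄) = 475.1570
Denominator Σ(z_t−z̄)² = 680.7273
r_1 = 475.1570 / 680.7273 = 0.698

0.698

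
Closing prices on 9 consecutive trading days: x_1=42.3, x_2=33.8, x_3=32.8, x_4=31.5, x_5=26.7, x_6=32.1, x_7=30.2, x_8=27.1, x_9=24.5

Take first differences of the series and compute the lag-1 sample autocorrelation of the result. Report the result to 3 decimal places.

-0.242

First differences Δx: -8.5, -1.0, -1.3, -4.8, 5.4, -1.9, -3.1, -2.6
Mean of differences = -2.2250
Numerator Σ(Δx_t−Δx̄)(Δx_{t+1}−Δx̄) = -26.0481
Denominator Σ(Δx_t−Δx̄)² = 107.5150
r_1(Δx) = -26.0481 / 107.5150 = -0.242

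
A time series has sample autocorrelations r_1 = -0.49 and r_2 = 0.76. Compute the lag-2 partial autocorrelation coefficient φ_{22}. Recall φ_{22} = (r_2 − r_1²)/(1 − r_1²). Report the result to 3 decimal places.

φ_{22} = (r_2 − r_1²) / (1 − r_1²)
r_1² = (-0.49)² = 0.2401
Numerator = 0.76 − 0.2401 = 0.5199; denominator = 1 − 0.2401 = 0.7599
φ_{22} = 0.5199 / 0.7599 = 0.684

0.684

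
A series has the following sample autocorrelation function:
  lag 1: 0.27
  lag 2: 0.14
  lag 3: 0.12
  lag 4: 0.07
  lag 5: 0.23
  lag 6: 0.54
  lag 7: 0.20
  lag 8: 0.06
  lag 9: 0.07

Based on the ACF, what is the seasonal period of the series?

The largest autocorrelation is r_6 = 0.54; the remaining lags stay at or below 0.27. The elevated value at lag 1 (0.27), dropping to 0.14 at lag 2, reflects decaying short-term dependence rather than seasonality.
The dominant spike at lag 6 indicates a seasonal period of 6.

6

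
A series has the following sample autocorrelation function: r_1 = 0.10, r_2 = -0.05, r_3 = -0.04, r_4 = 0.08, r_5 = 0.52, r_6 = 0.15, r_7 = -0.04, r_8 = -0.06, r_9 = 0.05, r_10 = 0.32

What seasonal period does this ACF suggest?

5

The largest autocorrelation is r_5 = 0.52, with a weaker echo at lag 10 (0.32); the remaining lags stay at or below 0.15.
The dominant spike at lag 5 indicates a seasonal period of 5.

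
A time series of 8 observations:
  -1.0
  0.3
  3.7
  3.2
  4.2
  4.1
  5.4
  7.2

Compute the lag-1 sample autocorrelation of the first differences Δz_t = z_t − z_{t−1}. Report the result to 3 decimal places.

-0.307

First differences Δz: 1.3, 3.4, -0.5, 1.0, -0.1, 1.3, 1.8
Mean of differences = 1.1714
Numerator Σ(Δz_t−Δz̄)(Δz_{t+1}−Δz̄) = -3.0165
Denominator Σ(Δz_t−Δz̄)² = 9.8343
r_1(Δz) = -3.0165 / 9.8343 = -0.307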